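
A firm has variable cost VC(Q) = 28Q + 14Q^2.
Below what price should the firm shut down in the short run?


AVC(Q) = VC(Q)/Q = 28 + 14Q
AVC is increasing in Q, so minimum AVC is at Q -> 0+.
Min AVC = 28
The firm should shut down if P < 28.

28


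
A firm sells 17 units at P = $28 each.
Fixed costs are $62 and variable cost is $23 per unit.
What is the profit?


Total Revenue = P * Q = 28 * 17 = $476
Total Cost = FC + VC*Q = 62 + 23*17 = $453
Profit = TR - TC = 476 - 453 = $23

$23


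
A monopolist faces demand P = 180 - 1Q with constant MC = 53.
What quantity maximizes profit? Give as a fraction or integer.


TR = P*Q = (180 - 1Q)Q = 180Q - 1Q^2
MR = dTR/dQ = 180 - 2Q
Set MR = MC:
180 - 2Q = 53
127 = 2Q
Q* = 127/2 = 127/2

127/2


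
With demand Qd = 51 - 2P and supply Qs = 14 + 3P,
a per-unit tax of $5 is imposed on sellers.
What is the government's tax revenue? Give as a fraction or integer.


With tax on sellers, new supply: Qs' = 14 + 3(P - 5)
= 3P - 1
New equilibrium quantity:
Q_new = 151/5
Tax revenue = tax * Q_new = 5 * 151/5 = 151

151


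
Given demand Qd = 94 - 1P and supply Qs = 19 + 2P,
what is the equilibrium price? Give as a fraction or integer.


At equilibrium, Qd = Qs.
94 - 1P = 19 + 2P
94 - 19 = 1P + 2P
75 = 3P
P* = 75/3 = 25

25


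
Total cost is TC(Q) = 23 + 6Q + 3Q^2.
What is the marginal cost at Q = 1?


MC = dTC/dQ = 6 + 2*3*Q
At Q = 1:
MC = 6 + 6*1
MC = 6 + 6 = 12

12


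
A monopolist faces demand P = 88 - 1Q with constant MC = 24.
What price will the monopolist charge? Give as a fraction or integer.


MR = 88 - 2Q
Set MR = MC: 88 - 2Q = 24
Q* = 32
Substitute into demand:
P* = 88 - 1*32 = 56

56


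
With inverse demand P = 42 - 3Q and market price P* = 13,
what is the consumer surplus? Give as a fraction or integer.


Maximum willingness to pay (at Q=0): P_max = 42
Quantity demanded at P* = 13:
Q* = (42 - 13)/3 = 29/3
CS = (1/2) * Q* * (P_max - P*)
CS = (1/2) * 29/3 * (42 - 13)
CS = (1/2) * 29/3 * 29 = 841/6

841/6


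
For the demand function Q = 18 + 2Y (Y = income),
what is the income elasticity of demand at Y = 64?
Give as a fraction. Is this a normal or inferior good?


dQ/dY = 2
At Y = 64: Q = 18 + 2*64 = 146
Ey = (dQ/dY)(Y/Q) = 2 * 64 / 146 = 64/73
Since Ey > 0, this is a normal good.

64/73 (normal good)


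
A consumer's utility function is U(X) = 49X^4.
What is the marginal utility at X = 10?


MU = dU/dX = 49*4*X^(4-1)
MU = 196*X^3
At X = 10:
MU = 196 * 10^3
MU = 196 * 1000 = 196000

196000


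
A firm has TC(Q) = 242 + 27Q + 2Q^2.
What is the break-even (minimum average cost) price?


AC(Q) = 242/Q + 27 + 2Q
To minimize: dAC/dQ = -242/Q^2 + 2 = 0
Q^2 = 242/2 = 121
Q* = 11
Min AC = 242/11 + 27 + 2*11
Min AC = 22 + 27 + 22 = 71

71


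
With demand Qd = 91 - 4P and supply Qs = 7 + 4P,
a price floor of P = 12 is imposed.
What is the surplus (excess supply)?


At P = 12:
Qd = 91 - 4*12 = 43
Qs = 7 + 4*12 = 55
Surplus = Qs - Qd = 55 - 43 = 12

12


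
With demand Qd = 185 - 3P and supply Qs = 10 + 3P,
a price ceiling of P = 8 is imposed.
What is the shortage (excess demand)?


At P = 8:
Qd = 185 - 3*8 = 161
Qs = 10 + 3*8 = 34
Shortage = Qd - Qs = 161 - 34 = 127

127


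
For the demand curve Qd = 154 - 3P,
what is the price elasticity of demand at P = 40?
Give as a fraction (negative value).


dQ/dP = -3
At P = 40: Q = 154 - 3*40 = 34
E = (dQ/dP)(P/Q) = (-3)(40/34) = -60/17

-60/17


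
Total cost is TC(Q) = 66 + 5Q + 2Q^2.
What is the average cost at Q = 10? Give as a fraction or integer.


TC(10) = 66 + 5*10 + 2*10^2
TC(10) = 66 + 50 + 200 = 316
AC = TC/Q = 316/10 = 158/5

158/5


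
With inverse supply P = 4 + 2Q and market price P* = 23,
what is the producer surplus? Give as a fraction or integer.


Minimum supply price (at Q=0): P_min = 4
Quantity supplied at P* = 23:
Q* = (23 - 4)/2 = 19/2
PS = (1/2) * Q* * (P* - P_min)
PS = (1/2) * 19/2 * (23 - 4)
PS = (1/2) * 19/2 * 19 = 361/4

361/4


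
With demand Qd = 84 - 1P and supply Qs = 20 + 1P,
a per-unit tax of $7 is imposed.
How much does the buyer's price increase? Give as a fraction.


With a per-unit tax, the buyer's price increase depends on relative slopes.
Supply slope: d = 1, Demand slope: b = 1
Buyer's price increase = d * tax / (b + d)
= 1 * 7 / (1 + 1)
= 7 / 2 = 7/2

7/2


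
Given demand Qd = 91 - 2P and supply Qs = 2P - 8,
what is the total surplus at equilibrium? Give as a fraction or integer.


Find equilibrium: 91 - 2P = 2P - 8
91 + 8 = 4P
P* = 99/4 = 99/4
Q* = 2*99/4 - 8 = 83/2
Inverse demand: P = 91/2 - Q/2, so P_max = 91/2
Inverse supply: P = 4 + Q/2, so P_min = 4
CS = (1/2) * 83/2 * (91/2 - 99/4) = 6889/16
PS = (1/2) * 83/2 * (99/4 - 4) = 6889/16
TS = CS + PS = 6889/16 + 6889/16 = 6889/8

6889/8


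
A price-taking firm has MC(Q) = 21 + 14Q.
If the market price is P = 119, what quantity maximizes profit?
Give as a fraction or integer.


In perfect competition, profit is maximized where P = MC.
119 = 21 + 14Q
98 = 14Q
Q* = 98/14 = 7

7


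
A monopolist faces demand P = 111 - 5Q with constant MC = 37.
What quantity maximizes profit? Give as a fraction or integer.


TR = P*Q = (111 - 5Q)Q = 111Q - 5Q^2
MR = dTR/dQ = 111 - 10Q
Set MR = MC:
111 - 10Q = 37
74 = 10Q
Q* = 74/10 = 37/5

37/5


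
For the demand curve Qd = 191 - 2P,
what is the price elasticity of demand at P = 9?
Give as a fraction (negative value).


dQ/dP = -2
At P = 9: Q = 191 - 2*9 = 173
E = (dQ/dP)(P/Q) = (-2)(9/173) = -18/173

-18/173


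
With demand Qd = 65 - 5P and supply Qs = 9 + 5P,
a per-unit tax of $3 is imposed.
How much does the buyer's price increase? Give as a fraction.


With a per-unit tax, the buyer's price increase depends on relative slopes.
Supply slope: d = 5, Demand slope: b = 5
Buyer's price increase = d * tax / (b + d)
= 5 * 3 / (5 + 5)
= 15 / 10 = 3/2

3/2


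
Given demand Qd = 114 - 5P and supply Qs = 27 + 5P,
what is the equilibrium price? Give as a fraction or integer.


At equilibrium, Qd = Qs.
114 - 5P = 27 + 5P
114 - 27 = 5P + 5P
87 = 10P
P* = 87/10 = 87/10

87/10


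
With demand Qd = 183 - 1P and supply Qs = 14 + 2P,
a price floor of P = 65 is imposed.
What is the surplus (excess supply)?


At P = 65:
Qd = 183 - 1*65 = 118
Qs = 14 + 2*65 = 144
Surplus = Qs - Qd = 144 - 118 = 26

26


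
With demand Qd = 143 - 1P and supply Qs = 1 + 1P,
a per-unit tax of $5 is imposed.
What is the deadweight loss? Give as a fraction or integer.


Pre-tax equilibrium quantity: Q* = 72
Post-tax equilibrium quantity: Q_tax = 139/2
Reduction in quantity: Q* - Q_tax = 5/2
DWL = (1/2) * tax * (Q* - Q_tax)
DWL = (1/2) * 5 * 5/2 = 25/4

25/4


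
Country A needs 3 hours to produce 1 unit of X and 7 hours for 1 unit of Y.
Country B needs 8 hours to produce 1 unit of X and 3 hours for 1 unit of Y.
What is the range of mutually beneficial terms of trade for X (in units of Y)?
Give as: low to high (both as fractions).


Opportunity cost of X for Country A = hours_X / hours_Y = 3/7 = 3/7 units of Y
Opportunity cost of X for Country B = hours_X / hours_Y = 8/3 = 8/3 units of Y
Terms of trade must be between the two opportunity costs.
Range: 3/7 to 8/3

3/7 to 8/3


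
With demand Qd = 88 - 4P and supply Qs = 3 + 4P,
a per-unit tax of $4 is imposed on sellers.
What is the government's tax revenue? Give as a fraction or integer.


With tax on sellers, new supply: Qs' = 3 + 4(P - 4)
= 4P - 13
New equilibrium quantity:
Q_new = 75/2
Tax revenue = tax * Q_new = 4 * 75/2 = 150

150


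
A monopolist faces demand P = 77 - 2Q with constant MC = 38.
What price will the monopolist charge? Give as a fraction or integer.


MR = 77 - 4Q
Set MR = MC: 77 - 4Q = 38
Q* = 39/4
Substitute into demand:
P* = 77 - 2*39/4 = 115/2

115/2


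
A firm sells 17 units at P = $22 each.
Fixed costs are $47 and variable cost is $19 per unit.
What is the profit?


Total Revenue = P * Q = 22 * 17 = $374
Total Cost = FC + VC*Q = 47 + 19*17 = $370
Profit = TR - TC = 374 - 370 = $4

$4


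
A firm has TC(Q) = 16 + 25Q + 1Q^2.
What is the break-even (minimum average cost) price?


AC(Q) = 16/Q + 25 + 1Q
To minimize: dAC/dQ = -16/Q^2 + 1 = 0
Q^2 = 16/1 = 16
Q* = 4
Min AC = 16/4 + 25 + 1*4
Min AC = 4 + 25 + 4 = 33

33


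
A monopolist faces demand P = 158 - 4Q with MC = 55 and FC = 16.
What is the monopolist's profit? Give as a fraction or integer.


MR = MC: 158 - 8Q = 55
Q* = 103/8
P* = 158 - 4*103/8 = 213/2
Profit = (P* - MC)*Q* - FC
= (213/2 - 55)*103/8 - 16
= 103/2*103/8 - 16
= 10609/16 - 16 = 10353/16

10353/16


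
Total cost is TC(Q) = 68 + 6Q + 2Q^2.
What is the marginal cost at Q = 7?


MC = dTC/dQ = 6 + 2*2*Q
At Q = 7:
MC = 6 + 4*7
MC = 6 + 28 = 34

34


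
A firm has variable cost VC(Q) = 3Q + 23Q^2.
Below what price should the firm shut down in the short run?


AVC(Q) = VC(Q)/Q = 3 + 23Q
AVC is increasing in Q, so minimum AVC is at Q -> 0+.
Min AVC = 3
The firm should shut down if P < 3.

3


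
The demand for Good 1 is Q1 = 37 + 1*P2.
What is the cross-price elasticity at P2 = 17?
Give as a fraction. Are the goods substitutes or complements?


dQ1/dP2 = 1
At P2 = 17: Q1 = 37 + 1*17 = 54
Exy = (dQ1/dP2)(P2/Q1) = 1 * 17 / 54 = 17/54
Since Exy > 0, the goods are substitutes.

17/54 (substitutes)


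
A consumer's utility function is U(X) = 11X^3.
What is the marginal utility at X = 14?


MU = dU/dX = 11*3*X^(3-1)
MU = 33*X^2
At X = 14:
MU = 33 * 14^2
MU = 33 * 196 = 6468

6468


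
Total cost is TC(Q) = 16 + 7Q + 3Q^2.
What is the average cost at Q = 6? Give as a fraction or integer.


TC(6) = 16 + 7*6 + 3*6^2
TC(6) = 16 + 42 + 108 = 166
AC = TC/Q = 166/6 = 83/3

83/3


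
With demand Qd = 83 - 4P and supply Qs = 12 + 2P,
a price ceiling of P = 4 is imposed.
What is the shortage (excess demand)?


At P = 4:
Qd = 83 - 4*4 = 67
Qs = 12 + 2*4 = 20
Shortage = Qd - Qs = 67 - 20 = 47

47


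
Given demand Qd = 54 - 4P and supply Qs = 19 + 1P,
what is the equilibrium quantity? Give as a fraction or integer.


First find equilibrium price:
54 - 4P = 19 + 1P
P* = 35/5 = 7
Then substitute into demand:
Q* = 54 - 4 * 7 = 26

26


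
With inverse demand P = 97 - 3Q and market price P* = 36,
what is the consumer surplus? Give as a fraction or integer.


Maximum willingness to pay (at Q=0): P_max = 97
Quantity demanded at P* = 36:
Q* = (97 - 36)/3 = 61/3
CS = (1/2) * Q* * (P_max - P*)
CS = (1/2) * 61/3 * (97 - 36)
CS = (1/2) * 61/3 * 61 = 3721/6

3721/6


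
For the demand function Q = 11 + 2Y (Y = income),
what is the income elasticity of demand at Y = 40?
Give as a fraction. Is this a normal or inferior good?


dQ/dY = 2
At Y = 40: Q = 11 + 2*40 = 91
Ey = (dQ/dY)(Y/Q) = 2 * 40 / 91 = 80/91
Since Ey > 0, this is a normal good.

80/91 (normal good)


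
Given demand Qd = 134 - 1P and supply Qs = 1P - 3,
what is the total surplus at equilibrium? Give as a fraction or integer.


Find equilibrium: 134 - 1P = 1P - 3
134 + 3 = 2P
P* = 137/2 = 137/2
Q* = 1*137/2 - 3 = 131/2
Inverse demand: P = 134 - Q/1, so P_max = 134
Inverse supply: P = 3 + Q/1, so P_min = 3
CS = (1/2) * 131/2 * (134 - 137/2) = 17161/8
PS = (1/2) * 131/2 * (137/2 - 3) = 17161/8
TS = CS + PS = 17161/8 + 17161/8 = 17161/4

17161/4


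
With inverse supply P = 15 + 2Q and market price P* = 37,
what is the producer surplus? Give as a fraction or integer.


Minimum supply price (at Q=0): P_min = 15
Quantity supplied at P* = 37:
Q* = (37 - 15)/2 = 11
PS = (1/2) * Q* * (P* - P_min)
PS = (1/2) * 11 * (37 - 15)
PS = (1/2) * 11 * 22 = 121

121


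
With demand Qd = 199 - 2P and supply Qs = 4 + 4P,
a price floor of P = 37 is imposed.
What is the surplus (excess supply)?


At P = 37:
Qd = 199 - 2*37 = 125
Qs = 4 + 4*37 = 152
Surplus = Qs - Qd = 152 - 125 = 27

27


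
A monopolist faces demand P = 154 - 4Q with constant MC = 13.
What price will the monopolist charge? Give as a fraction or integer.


MR = 154 - 8Q
Set MR = MC: 154 - 8Q = 13
Q* = 141/8
Substitute into demand:
P* = 154 - 4*141/8 = 167/2

167/2


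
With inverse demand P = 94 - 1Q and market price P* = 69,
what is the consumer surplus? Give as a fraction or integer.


Maximum willingness to pay (at Q=0): P_max = 94
Quantity demanded at P* = 69:
Q* = (94 - 69)/1 = 25
CS = (1/2) * Q* * (P_max - P*)
CS = (1/2) * 25 * (94 - 69)
CS = (1/2) * 25 * 25 = 625/2

625/2


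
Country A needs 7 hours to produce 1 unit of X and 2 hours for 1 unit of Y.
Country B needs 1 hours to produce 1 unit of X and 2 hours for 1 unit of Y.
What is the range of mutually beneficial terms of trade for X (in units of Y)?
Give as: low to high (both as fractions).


Opportunity cost of X for Country A = hours_X / hours_Y = 7/2 = 7/2 units of Y
Opportunity cost of X for Country B = hours_X / hours_Y = 1/2 = 1/2 units of Y
Terms of trade must be between the two opportunity costs.
Range: 1/2 to 7/2

1/2 to 7/2


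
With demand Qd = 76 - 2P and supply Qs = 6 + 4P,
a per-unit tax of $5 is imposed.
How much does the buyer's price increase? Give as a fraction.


With a per-unit tax, the buyer's price increase depends on relative slopes.
Supply slope: d = 4, Demand slope: b = 2
Buyer's price increase = d * tax / (b + d)
= 4 * 5 / (2 + 4)
= 20 / 6 = 10/3

10/3


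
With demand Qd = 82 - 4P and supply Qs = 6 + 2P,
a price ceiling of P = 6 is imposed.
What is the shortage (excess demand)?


At P = 6:
Qd = 82 - 4*6 = 58
Qs = 6 + 2*6 = 18
Shortage = Qd - Qs = 58 - 18 = 40

40


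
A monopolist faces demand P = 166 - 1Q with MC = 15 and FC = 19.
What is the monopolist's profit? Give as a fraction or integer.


MR = MC: 166 - 2Q = 15
Q* = 151/2
P* = 166 - 1*151/2 = 181/2
Profit = (P* - MC)*Q* - FC
= (181/2 - 15)*151/2 - 19
= 151/2*151/2 - 19
= 22801/4 - 19 = 22725/4

22725/4


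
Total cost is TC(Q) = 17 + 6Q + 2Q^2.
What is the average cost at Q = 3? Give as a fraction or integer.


TC(3) = 17 + 6*3 + 2*3^2
TC(3) = 17 + 18 + 18 = 53
AC = TC/Q = 53/3 = 53/3

53/3


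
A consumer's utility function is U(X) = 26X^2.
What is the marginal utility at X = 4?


MU = dU/dX = 26*2*X^(2-1)
MU = 52*X^1
At X = 4:
MU = 52 * 4^1
MU = 52 * 4 = 208

208


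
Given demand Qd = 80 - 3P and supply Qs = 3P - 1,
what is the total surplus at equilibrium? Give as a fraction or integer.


Find equilibrium: 80 - 3P = 3P - 1
80 + 1 = 6P
P* = 81/6 = 27/2
Q* = 3*27/2 - 1 = 79/2
Inverse demand: P = 80/3 - Q/3, so P_max = 80/3
Inverse supply: P = 1/3 + Q/3, so P_min = 1/3
CS = (1/2) * 79/2 * (80/3 - 27/2) = 6241/24
PS = (1/2) * 79/2 * (27/2 - 1/3) = 6241/24
TS = CS + PS = 6241/24 + 6241/24 = 6241/12

6241/12


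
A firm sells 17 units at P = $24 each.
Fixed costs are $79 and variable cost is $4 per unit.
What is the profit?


Total Revenue = P * Q = 24 * 17 = $408
Total Cost = FC + VC*Q = 79 + 4*17 = $147
Profit = TR - TC = 408 - 147 = $261

$261


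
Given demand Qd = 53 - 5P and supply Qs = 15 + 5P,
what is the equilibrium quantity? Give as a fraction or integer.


First find equilibrium price:
53 - 5P = 15 + 5P
P* = 38/10 = 19/5
Then substitute into demand:
Q* = 53 - 5 * 19/5 = 34

34


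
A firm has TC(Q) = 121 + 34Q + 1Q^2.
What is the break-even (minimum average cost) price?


AC(Q) = 121/Q + 34 + 1Q
To minimize: dAC/dQ = -121/Q^2 + 1 = 0
Q^2 = 121/1 = 121
Q* = 11
Min AC = 121/11 + 34 + 1*11
Min AC = 11 + 34 + 11 = 56

56


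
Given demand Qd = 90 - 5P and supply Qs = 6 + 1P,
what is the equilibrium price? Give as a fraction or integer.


At equilibrium, Qd = Qs.
90 - 5P = 6 + 1P
90 - 6 = 5P + 1P
84 = 6P
P* = 84/6 = 14

14


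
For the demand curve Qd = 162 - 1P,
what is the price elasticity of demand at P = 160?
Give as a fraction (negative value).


dQ/dP = -1
At P = 160: Q = 162 - 1*160 = 2
E = (dQ/dP)(P/Q) = (-1)(160/2) = -80

-80


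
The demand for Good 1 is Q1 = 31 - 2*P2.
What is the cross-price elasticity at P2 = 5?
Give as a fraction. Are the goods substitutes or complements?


dQ1/dP2 = -2
At P2 = 5: Q1 = 31 - 2*5 = 21
Exy = (dQ1/dP2)(P2/Q1) = -2 * 5 / 21 = -10/21
Since Exy < 0, the goods are complements.

-10/21 (complements)


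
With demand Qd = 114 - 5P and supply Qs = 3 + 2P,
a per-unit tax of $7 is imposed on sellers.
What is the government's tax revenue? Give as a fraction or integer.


With tax on sellers, new supply: Qs' = 3 + 2(P - 7)
= 2P - 11
New equilibrium quantity:
Q_new = 173/7
Tax revenue = tax * Q_new = 7 * 173/7 = 173

173


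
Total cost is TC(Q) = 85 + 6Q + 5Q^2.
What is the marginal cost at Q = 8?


MC = dTC/dQ = 6 + 2*5*Q
At Q = 8:
MC = 6 + 10*8
MC = 6 + 80 = 86

86


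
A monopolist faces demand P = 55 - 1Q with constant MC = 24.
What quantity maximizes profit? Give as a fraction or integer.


TR = P*Q = (55 - 1Q)Q = 55Q - 1Q^2
MR = dTR/dQ = 55 - 2Q
Set MR = MC:
55 - 2Q = 24
31 = 2Q
Q* = 31/2 = 31/2

31/2


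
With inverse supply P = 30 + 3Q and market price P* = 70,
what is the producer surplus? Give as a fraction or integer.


Minimum supply price (at Q=0): P_min = 30
Quantity supplied at P* = 70:
Q* = (70 - 30)/3 = 40/3
PS = (1/2) * Q* * (P* - P_min)
PS = (1/2) * 40/3 * (70 - 30)
PS = (1/2) * 40/3 * 40 = 800/3

800/3


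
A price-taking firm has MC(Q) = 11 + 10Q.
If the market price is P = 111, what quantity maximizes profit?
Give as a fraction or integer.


In perfect competition, profit is maximized where P = MC.
111 = 11 + 10Q
100 = 10Q
Q* = 100/10 = 10

10


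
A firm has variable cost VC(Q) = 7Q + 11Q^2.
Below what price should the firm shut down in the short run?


AVC(Q) = VC(Q)/Q = 7 + 11Q
AVC is increasing in Q, so minimum AVC is at Q -> 0+.
Min AVC = 7
The firm should shut down if P < 7.

7


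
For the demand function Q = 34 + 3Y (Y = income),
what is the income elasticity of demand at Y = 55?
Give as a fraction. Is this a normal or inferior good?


dQ/dY = 3
At Y = 55: Q = 34 + 3*55 = 199
Ey = (dQ/dY)(Y/Q) = 3 * 55 / 199 = 165/199
Since Ey > 0, this is a normal good.

165/199 (normal good)


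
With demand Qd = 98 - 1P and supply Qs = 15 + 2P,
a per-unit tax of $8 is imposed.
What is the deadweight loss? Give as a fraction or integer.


Pre-tax equilibrium quantity: Q* = 211/3
Post-tax equilibrium quantity: Q_tax = 65
Reduction in quantity: Q* - Q_tax = 16/3
DWL = (1/2) * tax * (Q* - Q_tax)
DWL = (1/2) * 8 * 16/3 = 64/3

64/3


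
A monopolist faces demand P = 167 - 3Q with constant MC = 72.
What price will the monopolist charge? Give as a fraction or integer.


MR = 167 - 6Q
Set MR = MC: 167 - 6Q = 72
Q* = 95/6
Substitute into demand:
P* = 167 - 3*95/6 = 239/2

239/2


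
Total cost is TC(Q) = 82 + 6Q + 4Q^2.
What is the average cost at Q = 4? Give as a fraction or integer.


TC(4) = 82 + 6*4 + 4*4^2
TC(4) = 82 + 24 + 64 = 170
AC = TC/Q = 170/4 = 85/2

85/2


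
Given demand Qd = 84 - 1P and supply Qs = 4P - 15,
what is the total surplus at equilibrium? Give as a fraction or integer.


Find equilibrium: 84 - 1P = 4P - 15
84 + 15 = 5P
P* = 99/5 = 99/5
Q* = 4*99/5 - 15 = 321/5
Inverse demand: P = 84 - Q/1, so P_max = 84
Inverse supply: P = 15/4 + Q/4, so P_min = 15/4
CS = (1/2) * 321/5 * (84 - 99/5) = 103041/50
PS = (1/2) * 321/5 * (99/5 - 15/4) = 103041/200
TS = CS + PS = 103041/50 + 103041/200 = 103041/40

103041/40


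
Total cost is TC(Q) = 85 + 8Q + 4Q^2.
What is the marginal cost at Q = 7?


MC = dTC/dQ = 8 + 2*4*Q
At Q = 7:
MC = 8 + 8*7
MC = 8 + 56 = 64

64


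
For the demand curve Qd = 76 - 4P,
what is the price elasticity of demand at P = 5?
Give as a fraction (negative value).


dQ/dP = -4
At P = 5: Q = 76 - 4*5 = 56
E = (dQ/dP)(P/Q) = (-4)(5/56) = -5/14

-5/14


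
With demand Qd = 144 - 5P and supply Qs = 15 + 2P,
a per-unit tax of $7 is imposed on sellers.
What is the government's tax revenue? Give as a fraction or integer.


With tax on sellers, new supply: Qs' = 15 + 2(P - 7)
= 1 + 2P
New equilibrium quantity:
Q_new = 293/7
Tax revenue = tax * Q_new = 7 * 293/7 = 293

293


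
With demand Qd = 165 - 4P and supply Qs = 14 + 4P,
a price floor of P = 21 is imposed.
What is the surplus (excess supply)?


At P = 21:
Qd = 165 - 4*21 = 81
Qs = 14 + 4*21 = 98
Surplus = Qs - Qd = 98 - 81 = 17

17


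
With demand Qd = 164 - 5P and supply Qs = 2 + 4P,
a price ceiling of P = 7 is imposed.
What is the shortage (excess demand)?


At P = 7:
Qd = 164 - 5*7 = 129
Qs = 2 + 4*7 = 30
Shortage = Qd - Qs = 129 - 30 = 99

99


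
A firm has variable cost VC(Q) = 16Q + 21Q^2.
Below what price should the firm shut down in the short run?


AVC(Q) = VC(Q)/Q = 16 + 21Q
AVC is increasing in Q, so minimum AVC is at Q -> 0+.
Min AVC = 16
The firm should shut down if P < 16.

16


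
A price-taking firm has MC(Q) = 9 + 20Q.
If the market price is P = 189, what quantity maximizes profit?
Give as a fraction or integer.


In perfect competition, profit is maximized where P = MC.
189 = 9 + 20Q
180 = 20Q
Q* = 180/20 = 9

9


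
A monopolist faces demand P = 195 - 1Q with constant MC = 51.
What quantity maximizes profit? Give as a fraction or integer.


TR = P*Q = (195 - 1Q)Q = 195Q - 1Q^2
MR = dTR/dQ = 195 - 2Q
Set MR = MC:
195 - 2Q = 51
144 = 2Q
Q* = 144/2 = 72

72


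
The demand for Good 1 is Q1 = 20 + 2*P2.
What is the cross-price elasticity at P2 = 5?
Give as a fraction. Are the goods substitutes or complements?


dQ1/dP2 = 2
At P2 = 5: Q1 = 20 + 2*5 = 30
Exy = (dQ1/dP2)(P2/Q1) = 2 * 5 / 30 = 1/3
Since Exy > 0, the goods are substitutes.

1/3 (substitutes)


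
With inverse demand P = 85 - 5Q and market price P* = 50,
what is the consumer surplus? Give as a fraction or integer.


Maximum willingness to pay (at Q=0): P_max = 85
Quantity demanded at P* = 50:
Q* = (85 - 50)/5 = 7
CS = (1/2) * Q* * (P_max - P*)
CS = (1/2) * 7 * (85 - 50)
CS = (1/2) * 7 * 35 = 245/2

245/2


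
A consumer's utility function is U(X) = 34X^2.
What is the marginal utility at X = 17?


MU = dU/dX = 34*2*X^(2-1)
MU = 68*X^1
At X = 17:
MU = 68 * 17^1
MU = 68 * 17 = 1156

1156


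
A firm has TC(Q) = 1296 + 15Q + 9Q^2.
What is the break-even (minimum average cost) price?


AC(Q) = 1296/Q + 15 + 9Q
To minimize: dAC/dQ = -1296/Q^2 + 9 = 0
Q^2 = 1296/9 = 144
Q* = 12
Min AC = 1296/12 + 15 + 9*12
Min AC = 108 + 15 + 108 = 231

231


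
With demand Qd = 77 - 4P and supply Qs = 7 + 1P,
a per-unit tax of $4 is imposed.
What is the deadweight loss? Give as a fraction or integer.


Pre-tax equilibrium quantity: Q* = 21
Post-tax equilibrium quantity: Q_tax = 89/5
Reduction in quantity: Q* - Q_tax = 16/5
DWL = (1/2) * tax * (Q* - Q_tax)
DWL = (1/2) * 4 * 16/5 = 32/5

32/5


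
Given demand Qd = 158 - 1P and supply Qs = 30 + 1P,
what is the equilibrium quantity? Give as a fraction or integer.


First find equilibrium price:
158 - 1P = 30 + 1P
P* = 128/2 = 64
Then substitute into demand:
Q* = 158 - 1 * 64 = 94

94


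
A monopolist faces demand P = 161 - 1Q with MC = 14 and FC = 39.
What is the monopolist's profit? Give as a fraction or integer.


MR = MC: 161 - 2Q = 14
Q* = 147/2
P* = 161 - 1*147/2 = 175/2
Profit = (P* - MC)*Q* - FC
= (175/2 - 14)*147/2 - 39
= 147/2*147/2 - 39
= 21609/4 - 39 = 21453/4

21453/4


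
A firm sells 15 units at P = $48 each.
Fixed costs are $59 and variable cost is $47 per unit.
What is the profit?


Total Revenue = P * Q = 48 * 15 = $720
Total Cost = FC + VC*Q = 59 + 47*15 = $764
Profit = TR - TC = 720 - 764 = $-44

$-44


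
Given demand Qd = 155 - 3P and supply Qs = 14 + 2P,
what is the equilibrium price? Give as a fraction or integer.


At equilibrium, Qd = Qs.
155 - 3P = 14 + 2P
155 - 14 = 3P + 2P
141 = 5P
P* = 141/5 = 141/5

141/5


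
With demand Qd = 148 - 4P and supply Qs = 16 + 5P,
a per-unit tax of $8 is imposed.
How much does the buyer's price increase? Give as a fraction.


With a per-unit tax, the buyer's price increase depends on relative slopes.
Supply slope: d = 5, Demand slope: b = 4
Buyer's price increase = d * tax / (b + d)
= 5 * 8 / (4 + 5)
= 40 / 9 = 40/9

40/9


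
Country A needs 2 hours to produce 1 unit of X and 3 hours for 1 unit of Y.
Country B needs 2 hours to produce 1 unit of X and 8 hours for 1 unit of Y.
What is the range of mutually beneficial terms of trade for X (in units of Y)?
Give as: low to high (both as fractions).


Opportunity cost of X for Country A = hours_X / hours_Y = 2/3 = 2/3 units of Y
Opportunity cost of X for Country B = hours_X / hours_Y = 2/8 = 1/4 units of Y
Terms of trade must be between the two opportunity costs.
Range: 1/4 to 2/3

1/4 to 2/3


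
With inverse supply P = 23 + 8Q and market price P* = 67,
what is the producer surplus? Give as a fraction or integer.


Minimum supply price (at Q=0): P_min = 23
Quantity supplied at P* = 67:
Q* = (67 - 23)/8 = 11/2
PS = (1/2) * Q* * (P* - P_min)
PS = (1/2) * 11/2 * (67 - 23)
PS = (1/2) * 11/2 * 44 = 121

121


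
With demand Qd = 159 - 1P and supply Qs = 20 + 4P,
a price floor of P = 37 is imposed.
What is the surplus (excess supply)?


At P = 37:
Qd = 159 - 1*37 = 122
Qs = 20 + 4*37 = 168
Surplus = Qs - Qd = 168 - 122 = 46

46


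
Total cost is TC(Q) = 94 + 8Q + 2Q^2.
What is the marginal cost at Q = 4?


MC = dTC/dQ = 8 + 2*2*Q
At Q = 4:
MC = 8 + 4*4
MC = 8 + 16 = 24

24


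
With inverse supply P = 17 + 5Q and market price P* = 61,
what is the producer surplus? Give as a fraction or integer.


Minimum supply price (at Q=0): P_min = 17
Quantity supplied at P* = 61:
Q* = (61 - 17)/5 = 44/5
PS = (1/2) * Q* * (P* - P_min)
PS = (1/2) * 44/5 * (61 - 17)
PS = (1/2) * 44/5 * 44 = 968/5

968/5


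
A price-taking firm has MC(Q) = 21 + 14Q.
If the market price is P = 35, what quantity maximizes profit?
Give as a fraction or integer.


In perfect competition, profit is maximized where P = MC.
35 = 21 + 14Q
14 = 14Q
Q* = 14/14 = 1

1


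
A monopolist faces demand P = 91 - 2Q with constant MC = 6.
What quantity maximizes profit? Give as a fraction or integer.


TR = P*Q = (91 - 2Q)Q = 91Q - 2Q^2
MR = dTR/dQ = 91 - 4Q
Set MR = MC:
91 - 4Q = 6
85 = 4Q
Q* = 85/4 = 85/4

85/4


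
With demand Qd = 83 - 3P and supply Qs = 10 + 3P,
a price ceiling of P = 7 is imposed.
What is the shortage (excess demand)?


At P = 7:
Qd = 83 - 3*7 = 62
Qs = 10 + 3*7 = 31
Shortage = Qd - Qs = 62 - 31 = 31

31


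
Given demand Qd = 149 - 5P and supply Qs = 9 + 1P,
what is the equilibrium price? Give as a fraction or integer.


At equilibrium, Qd = Qs.
149 - 5P = 9 + 1P
149 - 9 = 5P + 1P
140 = 6P
P* = 140/6 = 70/3

70/3


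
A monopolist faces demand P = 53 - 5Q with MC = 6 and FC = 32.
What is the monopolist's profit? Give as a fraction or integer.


MR = MC: 53 - 10Q = 6
Q* = 47/10
P* = 53 - 5*47/10 = 59/2
Profit = (P* - MC)*Q* - FC
= (59/2 - 6)*47/10 - 32
= 47/2*47/10 - 32
= 2209/20 - 32 = 1569/20

1569/20


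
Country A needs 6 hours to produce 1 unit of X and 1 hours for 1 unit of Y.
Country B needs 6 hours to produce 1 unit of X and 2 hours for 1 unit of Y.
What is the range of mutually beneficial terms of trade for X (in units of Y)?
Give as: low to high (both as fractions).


Opportunity cost of X for Country A = hours_X / hours_Y = 6/1 = 6 units of Y
Opportunity cost of X for Country B = hours_X / hours_Y = 6/2 = 3 units of Y
Terms of trade must be between the two opportunity costs.
Range: 3 to 6

3 to 6


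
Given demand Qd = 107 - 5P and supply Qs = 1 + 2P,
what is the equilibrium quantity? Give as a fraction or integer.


First find equilibrium price:
107 - 5P = 1 + 2P
P* = 106/7 = 106/7
Then substitute into demand:
Q* = 107 - 5 * 106/7 = 219/7

219/7


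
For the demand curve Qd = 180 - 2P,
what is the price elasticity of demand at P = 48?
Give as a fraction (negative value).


dQ/dP = -2
At P = 48: Q = 180 - 2*48 = 84
E = (dQ/dP)(P/Q) = (-2)(48/84) = -8/7

-8/7


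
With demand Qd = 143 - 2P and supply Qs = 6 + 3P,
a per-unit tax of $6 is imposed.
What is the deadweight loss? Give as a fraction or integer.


Pre-tax equilibrium quantity: Q* = 441/5
Post-tax equilibrium quantity: Q_tax = 81
Reduction in quantity: Q* - Q_tax = 36/5
DWL = (1/2) * tax * (Q* - Q_tax)
DWL = (1/2) * 6 * 36/5 = 108/5

108/5


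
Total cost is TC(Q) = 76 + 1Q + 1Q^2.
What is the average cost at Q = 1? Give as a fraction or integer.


TC(1) = 76 + 1*1 + 1*1^2
TC(1) = 76 + 1 + 1 = 78
AC = TC/Q = 78/1 = 78

78


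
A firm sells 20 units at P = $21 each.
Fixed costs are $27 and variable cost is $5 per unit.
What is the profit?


Total Revenue = P * Q = 21 * 20 = $420
Total Cost = FC + VC*Q = 27 + 5*20 = $127
Profit = TR - TC = 420 - 127 = $293

$293


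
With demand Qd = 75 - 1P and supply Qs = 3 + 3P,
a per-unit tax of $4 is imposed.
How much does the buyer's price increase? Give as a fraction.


With a per-unit tax, the buyer's price increase depends on relative slopes.
Supply slope: d = 3, Demand slope: b = 1
Buyer's price increase = d * tax / (b + d)
= 3 * 4 / (1 + 3)
= 12 / 4 = 3

3


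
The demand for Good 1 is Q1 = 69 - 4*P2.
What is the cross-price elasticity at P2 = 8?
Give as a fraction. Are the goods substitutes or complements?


dQ1/dP2 = -4
At P2 = 8: Q1 = 69 - 4*8 = 37
Exy = (dQ1/dP2)(P2/Q1) = -4 * 8 / 37 = -32/37
Since Exy < 0, the goods are complements.

-32/37 (complements)


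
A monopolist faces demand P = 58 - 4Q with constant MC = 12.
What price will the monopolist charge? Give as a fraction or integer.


MR = 58 - 8Q
Set MR = MC: 58 - 8Q = 12
Q* = 23/4
Substitute into demand:
P* = 58 - 4*23/4 = 35

35


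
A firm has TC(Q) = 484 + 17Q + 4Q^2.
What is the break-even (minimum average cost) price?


AC(Q) = 484/Q + 17 + 4Q
To minimize: dAC/dQ = -484/Q^2 + 4 = 0
Q^2 = 484/4 = 121
Q* = 11
Min AC = 484/11 + 17 + 4*11
Min AC = 44 + 17 + 44 = 105

105


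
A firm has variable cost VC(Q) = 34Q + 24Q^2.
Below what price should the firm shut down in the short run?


AVC(Q) = VC(Q)/Q = 34 + 24Q
AVC is increasing in Q, so minimum AVC is at Q -> 0+.
Min AVC = 34
The firm should shut down if P < 34.

34


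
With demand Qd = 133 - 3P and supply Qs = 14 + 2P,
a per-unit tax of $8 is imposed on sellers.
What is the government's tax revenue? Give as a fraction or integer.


With tax on sellers, new supply: Qs' = 14 + 2(P - 8)
= 2P - 2
New equilibrium quantity:
Q_new = 52
Tax revenue = tax * Q_new = 8 * 52 = 416

416


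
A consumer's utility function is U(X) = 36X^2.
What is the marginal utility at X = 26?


MU = dU/dX = 36*2*X^(2-1)
MU = 72*X^1
At X = 26:
MU = 72 * 26^1
MU = 72 * 26 = 1872

1872


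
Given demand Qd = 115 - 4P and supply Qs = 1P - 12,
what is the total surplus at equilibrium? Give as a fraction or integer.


Find equilibrium: 115 - 4P = 1P - 12
115 + 12 = 5P
P* = 127/5 = 127/5
Q* = 1*127/5 - 12 = 67/5
Inverse demand: P = 115/4 - Q/4, so P_max = 115/4
Inverse supply: P = 12 + Q/1, so P_min = 12
CS = (1/2) * 67/5 * (115/4 - 127/5) = 4489/200
PS = (1/2) * 67/5 * (127/5 - 12) = 4489/50
TS = CS + PS = 4489/200 + 4489/50 = 4489/40

4489/40


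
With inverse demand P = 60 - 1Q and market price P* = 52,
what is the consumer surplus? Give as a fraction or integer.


Maximum willingness to pay (at Q=0): P_max = 60
Quantity demanded at P* = 52:
Q* = (60 - 52)/1 = 8
CS = (1/2) * Q* * (P_max - P*)
CS = (1/2) * 8 * (60 - 52)
CS = (1/2) * 8 * 8 = 32

32


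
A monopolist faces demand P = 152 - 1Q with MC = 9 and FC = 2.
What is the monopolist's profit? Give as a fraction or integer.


MR = MC: 152 - 2Q = 9
Q* = 143/2
P* = 152 - 1*143/2 = 161/2
Profit = (P* - MC)*Q* - FC
= (161/2 - 9)*143/2 - 2
= 143/2*143/2 - 2
= 20449/4 - 2 = 20441/4

20441/4


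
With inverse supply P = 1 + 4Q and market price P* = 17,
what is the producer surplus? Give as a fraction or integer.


Minimum supply price (at Q=0): P_min = 1
Quantity supplied at P* = 17:
Q* = (17 - 1)/4 = 4
PS = (1/2) * Q* * (P* - P_min)
PS = (1/2) * 4 * (17 - 1)
PS = (1/2) * 4 * 16 = 32

32


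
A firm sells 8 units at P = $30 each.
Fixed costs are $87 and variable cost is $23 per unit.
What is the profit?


Total Revenue = P * Q = 30 * 8 = $240
Total Cost = FC + VC*Q = 87 + 23*8 = $271
Profit = TR - TC = 240 - 271 = $-31

$-31


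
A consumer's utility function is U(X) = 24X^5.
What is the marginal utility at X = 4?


MU = dU/dX = 24*5*X^(5-1)
MU = 120*X^4
At X = 4:
MU = 120 * 4^4
MU = 120 * 256 = 30720

30720


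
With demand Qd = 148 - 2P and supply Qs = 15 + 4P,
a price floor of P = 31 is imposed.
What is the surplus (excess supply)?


At P = 31:
Qd = 148 - 2*31 = 86
Qs = 15 + 4*31 = 139
Surplus = Qs - Qd = 139 - 86 = 53

53


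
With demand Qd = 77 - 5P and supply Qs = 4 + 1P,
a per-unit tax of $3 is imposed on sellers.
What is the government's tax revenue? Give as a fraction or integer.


With tax on sellers, new supply: Qs' = 4 + 1(P - 3)
= 1 + 1P
New equilibrium quantity:
Q_new = 41/3
Tax revenue = tax * Q_new = 3 * 41/3 = 41

41


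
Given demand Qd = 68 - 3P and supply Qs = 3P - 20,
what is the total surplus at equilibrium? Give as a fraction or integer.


Find equilibrium: 68 - 3P = 3P - 20
68 + 20 = 6P
P* = 88/6 = 44/3
Q* = 3*44/3 - 20 = 24
Inverse demand: P = 68/3 - Q/3, so P_max = 68/3
Inverse supply: P = 20/3 + Q/3, so P_min = 20/3
CS = (1/2) * 24 * (68/3 - 44/3) = 96
PS = (1/2) * 24 * (44/3 - 20/3) = 96
TS = CS + PS = 96 + 96 = 192

192


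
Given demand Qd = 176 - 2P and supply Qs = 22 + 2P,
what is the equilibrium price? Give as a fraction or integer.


At equilibrium, Qd = Qs.
176 - 2P = 22 + 2P
176 - 22 = 2P + 2P
154 = 4P
P* = 154/4 = 77/2

77/2


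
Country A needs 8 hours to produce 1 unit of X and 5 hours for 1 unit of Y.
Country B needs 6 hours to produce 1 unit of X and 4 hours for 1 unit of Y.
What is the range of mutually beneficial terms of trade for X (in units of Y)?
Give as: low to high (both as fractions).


Opportunity cost of X for Country A = hours_X / hours_Y = 8/5 = 8/5 units of Y
Opportunity cost of X for Country B = hours_X / hours_Y = 6/4 = 3/2 units of Y
Terms of trade must be between the two opportunity costs.
Range: 3/2 to 8/5

3/2 to 8/5


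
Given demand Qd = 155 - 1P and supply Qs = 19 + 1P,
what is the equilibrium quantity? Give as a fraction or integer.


First find equilibrium price:
155 - 1P = 19 + 1P
P* = 136/2 = 68
Then substitute into demand:
Q* = 155 - 1 * 68 = 87

87


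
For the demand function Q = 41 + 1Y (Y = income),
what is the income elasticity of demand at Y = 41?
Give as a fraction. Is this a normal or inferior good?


dQ/dY = 1
At Y = 41: Q = 41 + 1*41 = 82
Ey = (dQ/dY)(Y/Q) = 1 * 41 / 82 = 1/2
Since Ey > 0, this is a normal good.

1/2 (normal good)


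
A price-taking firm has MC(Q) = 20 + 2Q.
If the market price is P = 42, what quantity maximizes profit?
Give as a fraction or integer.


In perfect competition, profit is maximized where P = MC.
42 = 20 + 2Q
22 = 2Q
Q* = 22/2 = 11

11


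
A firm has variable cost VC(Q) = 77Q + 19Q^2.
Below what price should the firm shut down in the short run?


AVC(Q) = VC(Q)/Q = 77 + 19Q
AVC is increasing in Q, so minimum AVC is at Q -> 0+.
Min AVC = 77
The firm should shut down if P < 77.

77


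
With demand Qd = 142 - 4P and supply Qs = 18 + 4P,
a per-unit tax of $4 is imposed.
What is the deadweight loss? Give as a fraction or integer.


Pre-tax equilibrium quantity: Q* = 80
Post-tax equilibrium quantity: Q_tax = 72
Reduction in quantity: Q* - Q_tax = 8
DWL = (1/2) * tax * (Q* - Q_tax)
DWL = (1/2) * 4 * 8 = 16

16


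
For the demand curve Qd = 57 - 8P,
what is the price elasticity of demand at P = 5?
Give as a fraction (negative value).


dQ/dP = -8
At P = 5: Q = 57 - 8*5 = 17
E = (dQ/dP)(P/Q) = (-8)(5/17) = -40/17

-40/17


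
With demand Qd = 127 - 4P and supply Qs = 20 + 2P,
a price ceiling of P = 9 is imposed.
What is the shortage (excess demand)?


At P = 9:
Qd = 127 - 4*9 = 91
Qs = 20 + 2*9 = 38
Shortage = Qd - Qs = 91 - 38 = 53

53


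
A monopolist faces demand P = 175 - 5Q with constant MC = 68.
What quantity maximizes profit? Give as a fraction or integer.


TR = P*Q = (175 - 5Q)Q = 175Q - 5Q^2
MR = dTR/dQ = 175 - 10Q
Set MR = MC:
175 - 10Q = 68
107 = 10Q
Q* = 107/10 = 107/10

107/10


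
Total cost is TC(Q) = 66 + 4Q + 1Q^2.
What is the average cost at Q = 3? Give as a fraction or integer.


TC(3) = 66 + 4*3 + 1*3^2
TC(3) = 66 + 12 + 9 = 87
AC = TC/Q = 87/3 = 29

29


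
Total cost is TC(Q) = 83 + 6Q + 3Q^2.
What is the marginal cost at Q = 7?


MC = dTC/dQ = 6 + 2*3*Q
At Q = 7:
MC = 6 + 6*7
MC = 6 + 42 = 48

48


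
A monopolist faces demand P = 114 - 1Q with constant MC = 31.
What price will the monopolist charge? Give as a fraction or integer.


MR = 114 - 2Q
Set MR = MC: 114 - 2Q = 31
Q* = 83/2
Substitute into demand:
P* = 114 - 1*83/2 = 145/2

145/2


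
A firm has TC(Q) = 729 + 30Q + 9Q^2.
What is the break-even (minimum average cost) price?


AC(Q) = 729/Q + 30 + 9Q
To minimize: dAC/dQ = -729/Q^2 + 9 = 0
Q^2 = 729/9 = 81
Q* = 9
Min AC = 729/9 + 30 + 9*9
Min AC = 81 + 30 + 81 = 192

192


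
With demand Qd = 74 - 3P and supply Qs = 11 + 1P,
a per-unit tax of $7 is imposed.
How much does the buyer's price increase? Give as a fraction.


With a per-unit tax, the buyer's price increase depends on relative slopes.
Supply slope: d = 1, Demand slope: b = 3
Buyer's price increase = d * tax / (b + d)
= 1 * 7 / (3 + 1)
= 7 / 4 = 7/4

7/4


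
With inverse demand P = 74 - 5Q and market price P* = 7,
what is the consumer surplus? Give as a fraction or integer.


Maximum willingness to pay (at Q=0): P_max = 74
Quantity demanded at P* = 7:
Q* = (74 - 7)/5 = 67/5
CS = (1/2) * Q* * (P_max - P*)
CS = (1/2) * 67/5 * (74 - 7)
CS = (1/2) * 67/5 * 67 = 4489/10

4489/10


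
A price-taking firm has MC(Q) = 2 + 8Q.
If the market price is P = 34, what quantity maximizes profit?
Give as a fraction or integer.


In perfect competition, profit is maximized where P = MC.
34 = 2 + 8Q
32 = 8Q
Q* = 32/8 = 4

4


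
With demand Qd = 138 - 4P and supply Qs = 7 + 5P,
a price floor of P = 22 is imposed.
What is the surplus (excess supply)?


At P = 22:
Qd = 138 - 4*22 = 50
Qs = 7 + 5*22 = 117
Surplus = Qs - Qd = 117 - 50 = 67

67


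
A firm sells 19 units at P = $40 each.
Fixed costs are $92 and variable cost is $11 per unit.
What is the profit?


Total Revenue = P * Q = 40 * 19 = $760
Total Cost = FC + VC*Q = 92 + 11*19 = $301
Profit = TR - TC = 760 - 301 = $459

$459


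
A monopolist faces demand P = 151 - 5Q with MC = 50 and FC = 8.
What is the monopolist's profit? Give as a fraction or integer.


MR = MC: 151 - 10Q = 50
Q* = 101/10
P* = 151 - 5*101/10 = 201/2
Profit = (P* - MC)*Q* - FC
= (201/2 - 50)*101/10 - 8
= 101/2*101/10 - 8
= 10201/20 - 8 = 10041/20

10041/20


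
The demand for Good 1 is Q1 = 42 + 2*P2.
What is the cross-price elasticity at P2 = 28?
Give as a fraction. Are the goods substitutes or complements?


dQ1/dP2 = 2
At P2 = 28: Q1 = 42 + 2*28 = 98
Exy = (dQ1/dP2)(P2/Q1) = 2 * 28 / 98 = 4/7
Since Exy > 0, the goods are substitutes.

4/7 (substitutes)


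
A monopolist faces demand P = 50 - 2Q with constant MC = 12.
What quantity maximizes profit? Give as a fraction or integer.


TR = P*Q = (50 - 2Q)Q = 50Q - 2Q^2
MR = dTR/dQ = 50 - 4Q
Set MR = MC:
50 - 4Q = 12
38 = 4Q
Q* = 38/4 = 19/2

19/2


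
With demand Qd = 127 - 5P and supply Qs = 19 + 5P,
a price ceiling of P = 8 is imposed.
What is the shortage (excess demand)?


At P = 8:
Qd = 127 - 5*8 = 87
Qs = 19 + 5*8 = 59
Shortage = Qd - Qs = 87 - 59 = 28

28


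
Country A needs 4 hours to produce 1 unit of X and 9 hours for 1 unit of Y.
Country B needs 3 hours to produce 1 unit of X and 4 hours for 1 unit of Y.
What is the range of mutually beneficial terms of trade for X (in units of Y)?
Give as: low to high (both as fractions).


Opportunity cost of X for Country A = hours_X / hours_Y = 4/9 = 4/9 units of Y
Opportunity cost of X for Country B = hours_X / hours_Y = 3/4 = 3/4 units of Y
Terms of trade must be between the two opportunity costs.
Range: 4/9 to 3/4

4/9 to 3/4
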